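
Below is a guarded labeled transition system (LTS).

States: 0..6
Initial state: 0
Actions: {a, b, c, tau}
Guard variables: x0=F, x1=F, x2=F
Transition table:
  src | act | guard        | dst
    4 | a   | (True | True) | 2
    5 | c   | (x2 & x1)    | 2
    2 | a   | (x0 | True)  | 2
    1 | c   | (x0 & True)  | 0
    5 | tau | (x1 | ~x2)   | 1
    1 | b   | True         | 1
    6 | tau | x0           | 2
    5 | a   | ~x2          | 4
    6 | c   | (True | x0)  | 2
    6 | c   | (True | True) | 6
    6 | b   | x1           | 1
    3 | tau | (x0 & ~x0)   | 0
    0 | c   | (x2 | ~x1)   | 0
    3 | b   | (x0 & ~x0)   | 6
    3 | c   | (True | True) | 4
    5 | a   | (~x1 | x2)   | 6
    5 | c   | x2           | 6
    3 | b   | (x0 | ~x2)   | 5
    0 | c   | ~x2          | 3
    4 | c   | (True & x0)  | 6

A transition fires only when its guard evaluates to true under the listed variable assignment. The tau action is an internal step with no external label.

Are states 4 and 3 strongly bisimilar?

Answer: NOT BISIMILAR

Trace:
Refine partition for ~:
  π0 = {{0,1,2,3,4,5,6}}
  π1 = {{0,6},{1},{2,4},{3},{5}}
  π2 = {{0},{1},{2,4},{3},{5},{6}}
6 equivalence class(es) (converged in 3)
[4]={2,4}  [3]={3}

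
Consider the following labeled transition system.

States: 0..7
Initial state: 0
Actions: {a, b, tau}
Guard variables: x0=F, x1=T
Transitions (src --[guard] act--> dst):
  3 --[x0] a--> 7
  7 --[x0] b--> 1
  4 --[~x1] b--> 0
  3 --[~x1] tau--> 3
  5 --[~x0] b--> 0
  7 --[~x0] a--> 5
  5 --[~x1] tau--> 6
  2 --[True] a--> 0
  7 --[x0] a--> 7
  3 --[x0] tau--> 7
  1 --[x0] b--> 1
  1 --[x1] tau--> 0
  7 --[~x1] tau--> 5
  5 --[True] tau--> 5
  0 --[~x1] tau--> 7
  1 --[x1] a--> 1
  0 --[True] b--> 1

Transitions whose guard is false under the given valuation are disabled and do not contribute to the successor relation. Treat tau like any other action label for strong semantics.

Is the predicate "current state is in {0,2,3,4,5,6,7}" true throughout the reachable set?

Answer: INVARIANT VIOLATED at state 1

Trace:
Safe = {0,2,3,4,5,6,7}
Reach set: {0,1}
  0: ok
  1: VIOLATES
witness against invariant: b → 1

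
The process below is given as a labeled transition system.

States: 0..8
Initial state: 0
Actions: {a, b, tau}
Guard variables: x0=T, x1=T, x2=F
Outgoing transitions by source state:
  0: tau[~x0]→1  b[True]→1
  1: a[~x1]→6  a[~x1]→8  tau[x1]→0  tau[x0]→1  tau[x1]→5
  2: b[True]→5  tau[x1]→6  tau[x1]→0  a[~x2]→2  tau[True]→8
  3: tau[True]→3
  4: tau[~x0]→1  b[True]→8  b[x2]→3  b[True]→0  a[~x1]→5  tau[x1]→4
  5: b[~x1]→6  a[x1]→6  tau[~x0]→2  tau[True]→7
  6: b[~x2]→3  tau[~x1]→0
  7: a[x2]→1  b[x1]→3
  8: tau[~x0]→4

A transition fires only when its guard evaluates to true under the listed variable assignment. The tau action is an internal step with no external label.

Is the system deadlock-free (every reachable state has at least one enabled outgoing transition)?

R = {0,1,3,5,6,7}
  0: b→1  [1 exit(s)]
  1: tau→0  tau→1  tau→5  [3 exit(s)]
  3: tau→3  [1 exit(s)]
  5: a→6  tau→7  [2 exit(s)]
  6: b→3  [1 exit(s)]
  7: b→3  [1 exit(s)]

Answer: DEADLOCK-FREE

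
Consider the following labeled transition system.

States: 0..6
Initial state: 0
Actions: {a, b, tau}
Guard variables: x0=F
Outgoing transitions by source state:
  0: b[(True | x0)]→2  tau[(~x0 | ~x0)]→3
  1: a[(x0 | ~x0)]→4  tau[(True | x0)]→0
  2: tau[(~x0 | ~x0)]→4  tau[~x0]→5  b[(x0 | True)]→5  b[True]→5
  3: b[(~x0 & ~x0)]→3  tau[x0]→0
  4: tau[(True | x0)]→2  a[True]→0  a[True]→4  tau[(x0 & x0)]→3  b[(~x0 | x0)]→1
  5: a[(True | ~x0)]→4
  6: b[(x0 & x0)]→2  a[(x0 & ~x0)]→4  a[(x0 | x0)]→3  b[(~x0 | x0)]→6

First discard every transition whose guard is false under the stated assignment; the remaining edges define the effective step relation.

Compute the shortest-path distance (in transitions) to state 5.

Breadth-first toward 5:
  L0 = {0}
  L1 = {2,3}
  L2 = {4,5}
depth(5)=2, e.g. b·b

Answer: 2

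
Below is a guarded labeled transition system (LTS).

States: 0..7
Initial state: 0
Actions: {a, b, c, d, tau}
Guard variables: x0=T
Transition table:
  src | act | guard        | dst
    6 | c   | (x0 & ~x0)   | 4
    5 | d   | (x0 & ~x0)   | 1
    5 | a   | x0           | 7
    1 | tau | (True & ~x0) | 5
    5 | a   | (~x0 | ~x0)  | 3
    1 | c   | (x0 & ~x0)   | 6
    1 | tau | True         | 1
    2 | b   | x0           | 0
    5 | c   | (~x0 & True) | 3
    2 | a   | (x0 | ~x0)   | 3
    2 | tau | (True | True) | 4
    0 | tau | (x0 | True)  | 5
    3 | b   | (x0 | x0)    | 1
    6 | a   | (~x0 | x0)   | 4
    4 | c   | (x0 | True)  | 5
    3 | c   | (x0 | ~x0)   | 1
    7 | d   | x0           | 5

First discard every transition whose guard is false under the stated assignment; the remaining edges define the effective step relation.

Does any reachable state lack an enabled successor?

Answer: DEADLOCK-FREE

Analysis:
Reachable = {0,5,7}
  0: tau→5  [deg 1]
  5: a→7  [deg 1]
  7: d→5  [deg 1]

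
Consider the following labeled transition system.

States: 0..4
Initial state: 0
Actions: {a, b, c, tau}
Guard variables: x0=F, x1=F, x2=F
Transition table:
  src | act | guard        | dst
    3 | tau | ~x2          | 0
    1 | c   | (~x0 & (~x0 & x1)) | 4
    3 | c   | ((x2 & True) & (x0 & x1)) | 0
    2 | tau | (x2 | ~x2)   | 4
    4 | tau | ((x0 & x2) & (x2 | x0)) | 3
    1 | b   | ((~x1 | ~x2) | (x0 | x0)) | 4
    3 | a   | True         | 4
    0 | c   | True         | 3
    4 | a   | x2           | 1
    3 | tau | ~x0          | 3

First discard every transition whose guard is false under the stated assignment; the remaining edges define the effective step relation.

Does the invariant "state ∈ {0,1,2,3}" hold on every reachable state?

Answer: INVARIANT VIOLATED at state 4

Analysis:
Safe = {0,1,2,3}
R = {0,3,4}
  0: safe
  3: safe
  4: VIOLATES
counterexample path to 4: c·a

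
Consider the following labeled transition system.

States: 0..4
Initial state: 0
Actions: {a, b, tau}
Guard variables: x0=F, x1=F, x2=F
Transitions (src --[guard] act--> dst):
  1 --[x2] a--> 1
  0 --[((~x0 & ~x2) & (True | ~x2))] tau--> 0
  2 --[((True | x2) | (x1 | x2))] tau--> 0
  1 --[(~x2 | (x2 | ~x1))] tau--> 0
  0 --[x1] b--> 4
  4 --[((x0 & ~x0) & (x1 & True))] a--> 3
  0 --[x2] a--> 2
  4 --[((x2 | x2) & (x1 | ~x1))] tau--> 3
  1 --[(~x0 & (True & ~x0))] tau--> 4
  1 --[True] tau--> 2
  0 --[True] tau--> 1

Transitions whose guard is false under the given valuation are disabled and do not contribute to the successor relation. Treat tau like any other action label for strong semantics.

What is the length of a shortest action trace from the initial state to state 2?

Answer: 2

Working:
Layered search for 2:
  depth 0: {0}
  depth 1: {1}
  depth 2: {2,4}
2 enters at depth 2; path tau·tau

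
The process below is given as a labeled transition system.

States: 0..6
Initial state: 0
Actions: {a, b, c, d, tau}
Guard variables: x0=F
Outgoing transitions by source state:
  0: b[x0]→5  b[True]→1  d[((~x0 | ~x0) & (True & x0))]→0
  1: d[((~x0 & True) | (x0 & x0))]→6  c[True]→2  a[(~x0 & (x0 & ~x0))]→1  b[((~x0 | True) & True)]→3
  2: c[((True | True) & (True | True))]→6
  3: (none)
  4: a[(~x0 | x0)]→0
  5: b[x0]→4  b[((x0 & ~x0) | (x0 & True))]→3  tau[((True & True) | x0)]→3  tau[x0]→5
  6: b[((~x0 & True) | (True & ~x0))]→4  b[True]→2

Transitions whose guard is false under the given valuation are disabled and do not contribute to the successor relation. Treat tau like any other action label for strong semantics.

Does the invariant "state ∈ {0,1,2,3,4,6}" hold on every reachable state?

Answer: INVARIANT HOLDS

Analysis:
Inv-set: {0,1,2,3,4,6}
Reachable = {0,1,2,3,4,6}
  0: ok
  1: ok
  2: ok
  3: ok
  4: ok
  6: ok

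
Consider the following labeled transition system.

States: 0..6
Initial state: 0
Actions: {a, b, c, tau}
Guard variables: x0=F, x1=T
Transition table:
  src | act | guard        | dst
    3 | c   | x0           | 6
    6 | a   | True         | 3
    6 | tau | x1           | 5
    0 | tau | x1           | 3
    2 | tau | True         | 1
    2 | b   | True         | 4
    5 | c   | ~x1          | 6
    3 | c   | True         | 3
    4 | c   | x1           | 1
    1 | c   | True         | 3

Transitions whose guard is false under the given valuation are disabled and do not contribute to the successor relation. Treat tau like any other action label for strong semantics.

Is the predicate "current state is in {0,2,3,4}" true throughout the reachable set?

Allowed set {0,2,3,4}
Reachable = {0,3}
  0: safe
  3: safe

Answer: INVARIANT HOLDS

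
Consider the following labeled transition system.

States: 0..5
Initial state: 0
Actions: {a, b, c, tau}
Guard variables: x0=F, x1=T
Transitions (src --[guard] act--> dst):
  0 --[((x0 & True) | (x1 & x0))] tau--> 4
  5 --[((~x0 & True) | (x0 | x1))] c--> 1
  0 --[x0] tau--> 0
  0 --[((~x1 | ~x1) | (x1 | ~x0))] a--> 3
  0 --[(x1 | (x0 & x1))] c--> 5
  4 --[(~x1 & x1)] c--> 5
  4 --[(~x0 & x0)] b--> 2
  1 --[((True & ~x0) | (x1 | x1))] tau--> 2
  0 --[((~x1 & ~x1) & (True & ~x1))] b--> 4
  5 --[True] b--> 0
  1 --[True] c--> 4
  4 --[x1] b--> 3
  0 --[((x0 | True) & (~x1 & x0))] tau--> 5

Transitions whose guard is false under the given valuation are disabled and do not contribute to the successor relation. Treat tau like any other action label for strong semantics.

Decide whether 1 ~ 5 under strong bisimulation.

Answer: NOT BISIMILAR

Trace:
Bisimulation quotient by refinement:
  π0 = {{0,1,2,3,4,5}}
  π1 = {{0},{1},{2,3},{4},{5}}
Fixed point at round 2; 5 class(es).
1∈{1}, 5∈{5}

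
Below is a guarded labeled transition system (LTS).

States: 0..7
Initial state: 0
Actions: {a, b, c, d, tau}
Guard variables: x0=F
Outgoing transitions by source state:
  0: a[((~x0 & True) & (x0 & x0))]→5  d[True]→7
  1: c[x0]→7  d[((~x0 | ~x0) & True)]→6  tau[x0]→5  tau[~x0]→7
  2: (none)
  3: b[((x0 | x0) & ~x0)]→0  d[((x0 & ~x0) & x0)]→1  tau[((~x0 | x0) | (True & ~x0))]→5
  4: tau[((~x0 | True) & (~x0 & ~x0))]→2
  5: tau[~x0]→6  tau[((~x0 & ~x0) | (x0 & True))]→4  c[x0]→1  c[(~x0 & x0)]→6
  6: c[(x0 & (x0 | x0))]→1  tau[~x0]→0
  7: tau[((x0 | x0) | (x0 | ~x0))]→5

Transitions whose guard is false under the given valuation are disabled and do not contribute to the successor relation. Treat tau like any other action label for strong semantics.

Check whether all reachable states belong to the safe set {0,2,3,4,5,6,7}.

Answer: INVARIANT HOLDS

Trace:
Allowed set {0,2,3,4,5,6,7}
R = {0,2,4,5,6,7}
  0: safe
  2: safe
  4: safe
  5: safe
  6: safe
  7: safe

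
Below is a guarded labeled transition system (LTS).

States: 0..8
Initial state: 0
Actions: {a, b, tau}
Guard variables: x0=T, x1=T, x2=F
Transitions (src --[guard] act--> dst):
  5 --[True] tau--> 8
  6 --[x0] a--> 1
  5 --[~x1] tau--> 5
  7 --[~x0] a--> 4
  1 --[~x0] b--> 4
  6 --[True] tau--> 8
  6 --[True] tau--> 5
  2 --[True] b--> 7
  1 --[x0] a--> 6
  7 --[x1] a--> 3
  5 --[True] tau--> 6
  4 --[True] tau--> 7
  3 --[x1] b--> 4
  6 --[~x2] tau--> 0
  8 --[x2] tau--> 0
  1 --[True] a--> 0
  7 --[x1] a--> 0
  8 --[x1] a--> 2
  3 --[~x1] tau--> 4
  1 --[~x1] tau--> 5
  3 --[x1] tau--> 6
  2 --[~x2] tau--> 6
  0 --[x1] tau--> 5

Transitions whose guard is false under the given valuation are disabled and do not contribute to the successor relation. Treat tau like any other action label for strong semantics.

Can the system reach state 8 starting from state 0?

17 transition(s) survive guard evaluation.
depth 0: {0}
depth 1: {5}  cumulative {0,5}
depth 2: {6,8}  cumulative {0,5,6,8}
depth 3: {1,2}  cumulative {0,1,2,5,6,8}
depth 4: {7}  cumulative {0,1,2,5,6,7,8}
depth 5: {3}  cumulative {0,1,2,3,5,6,7,8}
depth 6: {4}  cumulative {0,1,2,3,4,5,6,7,8}
Reachable = {0,1,2,3,4,5,6,7,8}
trace reaching 8: tau·tau

Answer: REACHABLE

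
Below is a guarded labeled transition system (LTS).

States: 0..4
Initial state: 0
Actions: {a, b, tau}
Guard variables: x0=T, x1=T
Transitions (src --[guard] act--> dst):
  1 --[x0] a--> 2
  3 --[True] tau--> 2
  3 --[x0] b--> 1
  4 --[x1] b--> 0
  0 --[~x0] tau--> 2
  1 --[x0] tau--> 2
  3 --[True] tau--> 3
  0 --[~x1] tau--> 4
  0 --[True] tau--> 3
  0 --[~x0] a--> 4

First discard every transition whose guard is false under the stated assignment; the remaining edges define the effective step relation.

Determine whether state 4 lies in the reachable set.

Answer: UNREACHABLE

Working:
Guard filter leaves 7 enabled edge(s).
Layer 0: {0}
Layer 1: {3}  now seen {0,3}
Layer 2: {1,2}  now seen {0,1,2,3}
Reachable = {0,1,2,3}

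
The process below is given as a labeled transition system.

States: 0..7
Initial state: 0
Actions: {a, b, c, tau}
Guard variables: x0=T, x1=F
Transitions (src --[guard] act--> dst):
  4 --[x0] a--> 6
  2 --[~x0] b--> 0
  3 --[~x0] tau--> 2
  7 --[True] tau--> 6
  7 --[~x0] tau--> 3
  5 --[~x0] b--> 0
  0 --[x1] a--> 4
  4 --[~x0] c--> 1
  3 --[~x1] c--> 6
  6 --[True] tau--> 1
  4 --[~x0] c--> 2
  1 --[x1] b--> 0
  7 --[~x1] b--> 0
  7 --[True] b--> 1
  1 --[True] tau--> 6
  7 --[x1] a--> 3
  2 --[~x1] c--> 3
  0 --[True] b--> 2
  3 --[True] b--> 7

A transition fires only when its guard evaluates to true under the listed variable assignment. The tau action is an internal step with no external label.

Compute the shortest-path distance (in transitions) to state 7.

Answer: 3

Trace:
Breadth-first toward 7:
  depth 0: {0}
  depth 1: {2}
  depth 2: {3}
  depth 3: {6,7}
7 enters at depth 3; path b·c·b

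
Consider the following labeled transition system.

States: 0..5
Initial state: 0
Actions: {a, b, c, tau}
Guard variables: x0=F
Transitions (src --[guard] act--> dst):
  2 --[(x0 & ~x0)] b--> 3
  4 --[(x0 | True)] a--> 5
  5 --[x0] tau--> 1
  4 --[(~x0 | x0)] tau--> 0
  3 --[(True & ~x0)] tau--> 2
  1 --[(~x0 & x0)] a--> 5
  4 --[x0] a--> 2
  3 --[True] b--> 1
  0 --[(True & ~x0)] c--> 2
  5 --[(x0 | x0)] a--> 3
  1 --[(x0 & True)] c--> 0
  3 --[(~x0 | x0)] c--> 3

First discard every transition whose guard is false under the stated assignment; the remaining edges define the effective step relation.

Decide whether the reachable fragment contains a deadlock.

Reach set: {0,2}
  0: c→2  [deg 1]
  2: ∅  [no exit]
Path to 2: c

Answer: DEADLOCK at state 2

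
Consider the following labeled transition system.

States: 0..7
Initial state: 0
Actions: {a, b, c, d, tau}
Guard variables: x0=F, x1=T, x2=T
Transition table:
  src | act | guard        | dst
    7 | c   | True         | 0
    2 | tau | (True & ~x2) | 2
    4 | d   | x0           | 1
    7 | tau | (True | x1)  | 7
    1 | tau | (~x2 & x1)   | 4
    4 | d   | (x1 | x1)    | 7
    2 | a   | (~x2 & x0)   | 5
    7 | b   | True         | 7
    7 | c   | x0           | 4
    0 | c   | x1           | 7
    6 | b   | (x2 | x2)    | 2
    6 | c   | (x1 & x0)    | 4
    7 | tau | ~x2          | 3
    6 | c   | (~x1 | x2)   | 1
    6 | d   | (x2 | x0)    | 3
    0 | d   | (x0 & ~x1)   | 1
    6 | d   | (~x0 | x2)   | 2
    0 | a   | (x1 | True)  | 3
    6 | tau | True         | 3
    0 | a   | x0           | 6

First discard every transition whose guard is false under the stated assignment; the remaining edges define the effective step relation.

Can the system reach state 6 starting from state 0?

Answer: UNREACHABLE

Working:
11 transition(s) survive guard evaluation.
Layer 0: {0}
Layer 1: {3,7}  cumulative {0,3,7}
Reachable = {0,3,7}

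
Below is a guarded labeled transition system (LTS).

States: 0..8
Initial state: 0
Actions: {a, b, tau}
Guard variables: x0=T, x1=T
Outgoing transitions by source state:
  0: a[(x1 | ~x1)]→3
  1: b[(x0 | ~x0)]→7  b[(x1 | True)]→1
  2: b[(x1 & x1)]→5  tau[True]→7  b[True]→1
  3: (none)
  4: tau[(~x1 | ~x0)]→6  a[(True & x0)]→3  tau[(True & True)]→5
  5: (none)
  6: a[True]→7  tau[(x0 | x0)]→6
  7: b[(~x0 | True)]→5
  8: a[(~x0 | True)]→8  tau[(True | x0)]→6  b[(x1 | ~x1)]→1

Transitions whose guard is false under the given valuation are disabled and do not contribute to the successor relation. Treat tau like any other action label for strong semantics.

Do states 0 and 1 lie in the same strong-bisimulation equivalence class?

Refine partition for ~:
  π0 = {{0,1,2,3,4,5,6,7,8}}
  π1 = {{0},{1,7},{2},{3,5},{4,6},{8}}
  π2 = {{0},{1},{2},{3,5},{4},{6},{7},{8}}
stable after 3 split(s): 8 block(s)
0∈{0}, 1∈{1}

Answer: NOT BISIMILAR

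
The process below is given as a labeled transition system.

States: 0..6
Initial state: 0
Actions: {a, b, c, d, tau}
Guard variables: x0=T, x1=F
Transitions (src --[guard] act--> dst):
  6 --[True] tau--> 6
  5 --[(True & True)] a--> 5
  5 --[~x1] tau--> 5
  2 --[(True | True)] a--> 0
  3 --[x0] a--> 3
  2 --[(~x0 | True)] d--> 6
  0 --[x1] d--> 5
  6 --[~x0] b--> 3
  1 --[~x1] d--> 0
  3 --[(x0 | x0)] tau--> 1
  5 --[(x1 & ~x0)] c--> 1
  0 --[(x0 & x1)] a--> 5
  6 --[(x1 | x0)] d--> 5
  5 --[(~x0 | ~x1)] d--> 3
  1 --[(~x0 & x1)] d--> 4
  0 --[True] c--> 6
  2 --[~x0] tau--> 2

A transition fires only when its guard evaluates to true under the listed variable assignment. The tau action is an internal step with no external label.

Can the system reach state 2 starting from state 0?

Answer: UNREACHABLE

Trace:
11 transition(s) survive guard evaluation.
L0 = {0}
L1 = {6}  total {0,6}
L2 = {5}  total {0,5,6}
L3 = {3}  total {0,3,5,6}
L4 = {1}  total {0,1,3,5,6}
Reachable = {0,1,3,5,6}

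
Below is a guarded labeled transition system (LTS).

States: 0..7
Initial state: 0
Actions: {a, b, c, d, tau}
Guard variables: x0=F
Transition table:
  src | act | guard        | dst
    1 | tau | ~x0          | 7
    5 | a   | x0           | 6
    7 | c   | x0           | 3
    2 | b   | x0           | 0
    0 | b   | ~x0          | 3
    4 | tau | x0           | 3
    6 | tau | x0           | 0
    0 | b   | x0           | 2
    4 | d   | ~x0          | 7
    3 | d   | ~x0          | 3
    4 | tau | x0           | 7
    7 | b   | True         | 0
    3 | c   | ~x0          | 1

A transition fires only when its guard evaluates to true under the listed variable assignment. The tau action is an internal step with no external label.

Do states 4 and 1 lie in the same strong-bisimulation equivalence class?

Compute ~ classes (split until stable):
  round 0: {{0,1,2,3,4,5,6,7}}
  round 1: {{0,7},{1},{2,5,6},{3},{4}}
  round 2: {{0},{1},{2,5,6},{3},{4},{7}}
stable after 3 split(s): 6 block(s)
class of 4: {4}; class of 1: {1}

Answer: NOT BISIMILAR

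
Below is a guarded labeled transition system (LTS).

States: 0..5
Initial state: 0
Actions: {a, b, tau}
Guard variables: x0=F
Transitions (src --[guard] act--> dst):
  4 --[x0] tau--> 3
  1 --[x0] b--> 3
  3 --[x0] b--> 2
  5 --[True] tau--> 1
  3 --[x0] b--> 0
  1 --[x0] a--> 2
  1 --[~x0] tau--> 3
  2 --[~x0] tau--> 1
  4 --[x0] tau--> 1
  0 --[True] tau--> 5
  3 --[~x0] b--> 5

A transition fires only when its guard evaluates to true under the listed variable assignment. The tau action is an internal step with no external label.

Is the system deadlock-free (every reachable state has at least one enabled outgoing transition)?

Answer: DEADLOCK-FREE

Working:
R = {0,1,3,5}
  0: tau→5  [deg 1]
  1: tau→3  [deg 1]
  3: b→5  [deg 1]
  5: tau→1  [deg 1]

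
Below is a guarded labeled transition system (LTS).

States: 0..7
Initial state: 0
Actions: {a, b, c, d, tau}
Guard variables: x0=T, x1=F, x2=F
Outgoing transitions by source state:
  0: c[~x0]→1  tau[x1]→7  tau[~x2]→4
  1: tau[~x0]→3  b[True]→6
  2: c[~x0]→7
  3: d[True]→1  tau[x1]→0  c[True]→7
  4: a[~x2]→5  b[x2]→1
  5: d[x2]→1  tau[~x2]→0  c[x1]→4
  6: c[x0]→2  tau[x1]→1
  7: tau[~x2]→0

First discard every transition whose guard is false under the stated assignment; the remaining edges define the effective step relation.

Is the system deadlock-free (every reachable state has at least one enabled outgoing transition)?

R = {0,4,5}
  0: tau→4  [deg 1]
  4: a→5  [deg 1]
  5: tau→0  [deg 1]

Answer: DEADLOCK-FREE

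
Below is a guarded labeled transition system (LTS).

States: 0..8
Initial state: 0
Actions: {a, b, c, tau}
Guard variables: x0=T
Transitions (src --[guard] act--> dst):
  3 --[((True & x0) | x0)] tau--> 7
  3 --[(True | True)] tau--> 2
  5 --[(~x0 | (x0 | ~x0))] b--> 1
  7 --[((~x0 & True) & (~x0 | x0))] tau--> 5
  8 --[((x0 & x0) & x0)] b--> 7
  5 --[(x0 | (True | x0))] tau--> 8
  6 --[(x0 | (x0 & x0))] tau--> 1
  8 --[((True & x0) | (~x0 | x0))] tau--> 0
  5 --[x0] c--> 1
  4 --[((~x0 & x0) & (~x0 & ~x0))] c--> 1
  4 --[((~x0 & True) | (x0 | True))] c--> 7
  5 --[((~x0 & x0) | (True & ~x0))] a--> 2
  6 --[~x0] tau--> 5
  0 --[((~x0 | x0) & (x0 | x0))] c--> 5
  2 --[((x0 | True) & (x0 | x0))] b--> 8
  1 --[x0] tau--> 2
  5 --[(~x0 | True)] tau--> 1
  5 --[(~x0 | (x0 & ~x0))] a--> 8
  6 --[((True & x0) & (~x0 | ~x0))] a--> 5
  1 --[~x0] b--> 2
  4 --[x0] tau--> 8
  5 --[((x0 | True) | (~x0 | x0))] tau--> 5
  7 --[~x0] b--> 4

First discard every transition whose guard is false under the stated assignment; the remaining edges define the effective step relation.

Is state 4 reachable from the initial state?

Answer: UNREACHABLE

Working:
Guard filter leaves 15 enabled edge(s).
Layer 0: {0}
Layer 1: {5}  total {0,5}
Layer 2: {1,8}  total {0,1,5,8}
Layer 3: {2,7}  total {0,1,2,5,7,8}
Reach set: {0,1,2,5,7,8}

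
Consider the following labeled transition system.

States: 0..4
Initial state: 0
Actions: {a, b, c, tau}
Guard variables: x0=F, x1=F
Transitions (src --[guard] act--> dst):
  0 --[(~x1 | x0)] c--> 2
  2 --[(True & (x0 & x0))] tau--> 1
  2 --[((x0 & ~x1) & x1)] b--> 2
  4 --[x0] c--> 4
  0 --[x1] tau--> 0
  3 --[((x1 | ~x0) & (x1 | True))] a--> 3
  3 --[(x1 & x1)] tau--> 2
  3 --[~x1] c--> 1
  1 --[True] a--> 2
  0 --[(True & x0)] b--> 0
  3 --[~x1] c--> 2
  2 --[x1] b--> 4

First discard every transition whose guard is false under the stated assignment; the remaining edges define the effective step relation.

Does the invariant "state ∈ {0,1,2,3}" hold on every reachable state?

Inv-set: {0,1,2,3}
R = {0,2}
  0: safe
  2: safe

Answer: INVARIANT HOLDS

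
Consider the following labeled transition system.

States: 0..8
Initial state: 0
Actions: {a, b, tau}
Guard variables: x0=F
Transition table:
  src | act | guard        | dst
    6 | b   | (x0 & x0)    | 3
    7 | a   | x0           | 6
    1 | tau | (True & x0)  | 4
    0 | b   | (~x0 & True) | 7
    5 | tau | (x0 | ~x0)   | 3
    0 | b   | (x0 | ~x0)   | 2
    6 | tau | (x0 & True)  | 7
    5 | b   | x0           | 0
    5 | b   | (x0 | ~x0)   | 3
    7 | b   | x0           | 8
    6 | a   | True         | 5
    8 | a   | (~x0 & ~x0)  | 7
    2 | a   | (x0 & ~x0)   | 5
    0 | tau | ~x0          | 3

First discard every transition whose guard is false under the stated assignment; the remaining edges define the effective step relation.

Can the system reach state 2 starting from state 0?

Guard filter leaves 7 enabled edge(s).
Layer 0: {0}
Layer 1: {2,3,7}  now seen {0,2,3,7}
Reachable = {0,2,3,7}
Path to 2: b

Answer: REACHABLE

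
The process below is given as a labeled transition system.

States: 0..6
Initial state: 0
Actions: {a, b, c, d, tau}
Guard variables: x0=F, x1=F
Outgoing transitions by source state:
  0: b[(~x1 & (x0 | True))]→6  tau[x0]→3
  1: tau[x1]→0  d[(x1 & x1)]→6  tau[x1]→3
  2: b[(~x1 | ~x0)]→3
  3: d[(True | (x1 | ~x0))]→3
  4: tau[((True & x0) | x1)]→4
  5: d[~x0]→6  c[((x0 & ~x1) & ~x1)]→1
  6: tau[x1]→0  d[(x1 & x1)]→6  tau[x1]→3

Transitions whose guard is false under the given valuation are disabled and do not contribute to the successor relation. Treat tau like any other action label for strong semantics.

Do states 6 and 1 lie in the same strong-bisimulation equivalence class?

Answer: BISIMILAR

Working:
Refine partition for ~:
  round 0: {{0,1,2,3,4,5,6}}
  round 1: {{0,2},{1,4,6},{3,5}}
  round 2: {{0},{1,4,6},{2},{3},{5}}
stable after 3 split(s): 5 block(s)
class of 6: {1,4,6}; class of 1: {1,4,6}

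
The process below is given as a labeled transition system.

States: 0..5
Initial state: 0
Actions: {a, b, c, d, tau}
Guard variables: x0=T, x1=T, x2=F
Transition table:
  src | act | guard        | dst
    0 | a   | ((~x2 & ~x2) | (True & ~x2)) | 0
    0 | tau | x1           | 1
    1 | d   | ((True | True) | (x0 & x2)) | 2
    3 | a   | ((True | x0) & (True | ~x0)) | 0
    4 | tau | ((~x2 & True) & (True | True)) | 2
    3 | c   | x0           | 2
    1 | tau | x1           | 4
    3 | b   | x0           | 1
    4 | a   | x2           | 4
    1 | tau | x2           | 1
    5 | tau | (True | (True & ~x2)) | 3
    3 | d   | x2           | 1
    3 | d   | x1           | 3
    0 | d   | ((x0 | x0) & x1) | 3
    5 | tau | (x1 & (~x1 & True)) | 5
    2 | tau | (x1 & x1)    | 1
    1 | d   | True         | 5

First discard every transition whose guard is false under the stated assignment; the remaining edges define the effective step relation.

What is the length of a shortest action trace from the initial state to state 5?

Answer: 2

Working:
Layered search for 5:
  L0 = {0}
  L1 = {1,3}
  L2 = {2,4,5}
5 enters at depth 2; path tau·d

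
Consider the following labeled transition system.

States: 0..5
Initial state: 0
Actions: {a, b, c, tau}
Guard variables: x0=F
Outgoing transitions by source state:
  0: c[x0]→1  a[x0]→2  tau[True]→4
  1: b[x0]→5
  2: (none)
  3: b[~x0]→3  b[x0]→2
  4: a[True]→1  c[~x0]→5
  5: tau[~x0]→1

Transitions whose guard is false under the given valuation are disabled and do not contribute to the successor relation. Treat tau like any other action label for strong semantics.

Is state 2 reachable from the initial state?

Answer: UNREACHABLE

Analysis:
Guard filter leaves 5 enabled edge(s).
depth 0: {0}
depth 1: {4}  now seen {0,4}
depth 2: {1,5}  now seen {0,1,4,5}
R = {0,1,4,5}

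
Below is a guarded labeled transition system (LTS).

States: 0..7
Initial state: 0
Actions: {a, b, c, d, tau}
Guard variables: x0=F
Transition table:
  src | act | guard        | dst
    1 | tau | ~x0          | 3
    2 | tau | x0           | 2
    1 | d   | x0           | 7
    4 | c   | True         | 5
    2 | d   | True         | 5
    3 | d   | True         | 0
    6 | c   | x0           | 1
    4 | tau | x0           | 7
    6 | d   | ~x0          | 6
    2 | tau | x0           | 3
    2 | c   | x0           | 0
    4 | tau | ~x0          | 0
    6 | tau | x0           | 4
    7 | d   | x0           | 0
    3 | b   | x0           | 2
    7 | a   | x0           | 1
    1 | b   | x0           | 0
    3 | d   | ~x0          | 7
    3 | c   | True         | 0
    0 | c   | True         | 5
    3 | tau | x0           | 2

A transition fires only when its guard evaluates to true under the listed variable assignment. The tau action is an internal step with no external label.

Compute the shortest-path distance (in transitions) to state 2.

BFS to 2:
  Layer 0: {0}
  Layer 1: {5}
2 never appears.

Answer: UNREACHABLE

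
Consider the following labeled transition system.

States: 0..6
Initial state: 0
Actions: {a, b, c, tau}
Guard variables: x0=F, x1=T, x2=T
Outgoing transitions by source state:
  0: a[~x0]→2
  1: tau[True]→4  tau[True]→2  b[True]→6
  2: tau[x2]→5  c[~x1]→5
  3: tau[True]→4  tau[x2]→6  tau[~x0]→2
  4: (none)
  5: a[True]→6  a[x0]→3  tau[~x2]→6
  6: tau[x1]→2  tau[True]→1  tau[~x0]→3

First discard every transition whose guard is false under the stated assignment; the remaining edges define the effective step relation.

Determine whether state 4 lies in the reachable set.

Answer: REACHABLE

Analysis:
After dropping false guards: 12 live edges.
L0 = {0}
L1 = {2}  total {0,2}
L2 = {5}  total {0,2,5}
L3 = {6}  total {0,2,5,6}
L4 = {1,3}  total {0,1,2,3,5,6}
L5 = {4}  total {0,1,2,3,4,5,6}
Reachable = {0,1,2,3,4,5,6}
trace reaching 4: a·tau·a·tau·tau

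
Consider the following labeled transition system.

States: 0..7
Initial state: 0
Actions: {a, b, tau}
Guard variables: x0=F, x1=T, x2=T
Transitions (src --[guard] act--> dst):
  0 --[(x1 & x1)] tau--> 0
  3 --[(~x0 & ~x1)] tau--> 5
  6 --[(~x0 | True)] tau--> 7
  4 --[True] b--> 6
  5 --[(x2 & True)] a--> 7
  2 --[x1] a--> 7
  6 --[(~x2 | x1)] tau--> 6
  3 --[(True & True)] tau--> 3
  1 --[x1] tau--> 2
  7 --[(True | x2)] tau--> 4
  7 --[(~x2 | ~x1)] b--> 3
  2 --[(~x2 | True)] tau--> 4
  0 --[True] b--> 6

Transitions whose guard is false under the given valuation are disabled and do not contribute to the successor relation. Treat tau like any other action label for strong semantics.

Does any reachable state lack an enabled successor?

Reachable = {0,4,6,7}
  0: b→6  tau→0  [2 out]
  4: b→6  [1 out]
  6: tau→6  tau→7  [2 out]
  7: tau→4  [1 out]

Answer: DEADLOCK-FREE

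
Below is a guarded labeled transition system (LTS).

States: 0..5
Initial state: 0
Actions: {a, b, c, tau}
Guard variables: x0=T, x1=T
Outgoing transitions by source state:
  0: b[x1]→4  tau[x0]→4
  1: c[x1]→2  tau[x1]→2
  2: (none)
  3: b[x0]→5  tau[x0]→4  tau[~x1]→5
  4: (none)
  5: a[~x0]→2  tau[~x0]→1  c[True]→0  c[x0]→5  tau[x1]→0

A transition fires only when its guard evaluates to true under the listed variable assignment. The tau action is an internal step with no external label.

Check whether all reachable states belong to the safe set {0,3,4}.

Answer: INVARIANT HOLDS

Trace:
Allowed set {0,3,4}
Reachable = {0,4}
  0: safe
  4: safe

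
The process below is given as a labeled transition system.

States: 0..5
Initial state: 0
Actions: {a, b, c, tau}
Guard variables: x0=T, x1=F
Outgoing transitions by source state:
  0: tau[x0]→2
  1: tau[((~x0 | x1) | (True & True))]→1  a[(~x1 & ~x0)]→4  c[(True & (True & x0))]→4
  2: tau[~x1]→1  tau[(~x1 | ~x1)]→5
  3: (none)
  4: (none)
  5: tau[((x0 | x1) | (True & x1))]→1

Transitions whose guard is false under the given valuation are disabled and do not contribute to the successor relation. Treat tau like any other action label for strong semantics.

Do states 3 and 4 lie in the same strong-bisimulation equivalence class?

Refine partition for ~:
  P[0] = {{0,1,2,3,4,5}}
  P[1] = {{0,2,5},{1},{3,4}}
  P[2] = {{0},{1},{2},{3,4},{5}}
Fixed point at round 3; 5 class(es).
3∈{3,4}, 4∈{3,4}

Answer: BISIMILAR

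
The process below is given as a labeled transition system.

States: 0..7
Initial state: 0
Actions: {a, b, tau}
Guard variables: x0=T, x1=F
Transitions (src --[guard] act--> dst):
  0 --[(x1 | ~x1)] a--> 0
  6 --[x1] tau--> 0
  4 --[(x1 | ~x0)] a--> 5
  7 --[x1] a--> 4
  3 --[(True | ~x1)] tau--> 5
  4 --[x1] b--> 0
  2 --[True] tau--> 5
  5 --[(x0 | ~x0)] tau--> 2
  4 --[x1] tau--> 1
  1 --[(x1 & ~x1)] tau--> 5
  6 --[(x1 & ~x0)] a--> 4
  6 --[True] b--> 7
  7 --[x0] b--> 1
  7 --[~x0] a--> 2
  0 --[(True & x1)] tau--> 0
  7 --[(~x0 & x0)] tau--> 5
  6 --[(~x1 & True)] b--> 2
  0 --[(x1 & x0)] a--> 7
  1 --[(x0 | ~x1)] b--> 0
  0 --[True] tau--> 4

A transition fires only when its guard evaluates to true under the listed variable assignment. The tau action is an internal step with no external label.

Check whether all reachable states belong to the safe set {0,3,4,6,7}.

Safe = {0,3,4,6,7}
Reachable = {0,4}
  0: ✓
  4: ✓

Answer: INVARIANT HOLDS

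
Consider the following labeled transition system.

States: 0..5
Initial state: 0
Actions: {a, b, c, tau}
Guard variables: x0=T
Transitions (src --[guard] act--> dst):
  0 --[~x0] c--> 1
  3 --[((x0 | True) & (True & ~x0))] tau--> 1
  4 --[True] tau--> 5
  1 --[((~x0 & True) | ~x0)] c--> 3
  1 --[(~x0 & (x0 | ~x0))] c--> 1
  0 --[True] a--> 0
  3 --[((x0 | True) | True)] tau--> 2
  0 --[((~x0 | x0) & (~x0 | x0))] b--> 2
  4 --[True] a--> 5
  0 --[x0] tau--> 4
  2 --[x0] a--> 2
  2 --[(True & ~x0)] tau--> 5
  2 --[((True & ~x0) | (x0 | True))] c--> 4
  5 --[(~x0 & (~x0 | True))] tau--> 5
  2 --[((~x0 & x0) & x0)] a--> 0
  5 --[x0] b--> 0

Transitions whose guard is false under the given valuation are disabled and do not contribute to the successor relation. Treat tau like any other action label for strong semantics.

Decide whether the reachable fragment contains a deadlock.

Answer: DEADLOCK-FREE

Trace:
Reach set: {0,2,4,5}
  0: a→0  b→2  tau→4  [3 out]
  2: a→2  c→4  [2 out]
  4: a→5  tau→5  [2 out]
  5: b→0  [1 out]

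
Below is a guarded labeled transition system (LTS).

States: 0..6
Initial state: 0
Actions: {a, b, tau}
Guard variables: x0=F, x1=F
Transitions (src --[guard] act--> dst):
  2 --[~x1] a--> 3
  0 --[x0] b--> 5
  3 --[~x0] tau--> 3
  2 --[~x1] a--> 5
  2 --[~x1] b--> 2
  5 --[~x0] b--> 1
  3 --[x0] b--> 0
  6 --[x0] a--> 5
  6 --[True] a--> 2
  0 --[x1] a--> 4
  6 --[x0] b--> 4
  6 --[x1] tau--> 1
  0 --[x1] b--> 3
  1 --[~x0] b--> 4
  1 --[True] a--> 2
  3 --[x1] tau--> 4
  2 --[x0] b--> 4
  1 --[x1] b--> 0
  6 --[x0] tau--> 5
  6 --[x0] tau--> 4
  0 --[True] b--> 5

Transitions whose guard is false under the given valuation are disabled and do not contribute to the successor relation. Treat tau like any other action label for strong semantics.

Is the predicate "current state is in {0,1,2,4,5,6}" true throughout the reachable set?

Answer: INVARIANT VIOLATED at state 3

Trace:
Inv-set: {0,1,2,4,5,6}
Reach set: {0,1,2,3,4,5}
  0: ok
  1: ok
  2: ok
  3: VIOLATES
  4: ok
  5: ok
counterexample path to 3: b·b·a·a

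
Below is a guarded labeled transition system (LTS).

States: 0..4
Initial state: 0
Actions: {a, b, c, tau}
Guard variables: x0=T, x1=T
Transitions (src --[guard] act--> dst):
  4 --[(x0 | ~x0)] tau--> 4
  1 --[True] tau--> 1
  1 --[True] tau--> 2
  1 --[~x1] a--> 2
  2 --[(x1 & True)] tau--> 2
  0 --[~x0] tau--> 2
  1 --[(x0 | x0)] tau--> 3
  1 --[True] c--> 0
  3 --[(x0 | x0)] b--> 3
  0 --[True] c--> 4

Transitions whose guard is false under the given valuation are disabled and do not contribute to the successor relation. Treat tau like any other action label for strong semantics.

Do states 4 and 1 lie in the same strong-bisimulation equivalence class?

Compute ~ classes (split until stable):
  round 0: {{0,1,2,3,4}}
  round 1: {{0},{1},{2,4},{3}}
stable after 2 split(s): 4 block(s)
4∈{2,4}, 1∈{1}

Answer: NOT BISIMILAR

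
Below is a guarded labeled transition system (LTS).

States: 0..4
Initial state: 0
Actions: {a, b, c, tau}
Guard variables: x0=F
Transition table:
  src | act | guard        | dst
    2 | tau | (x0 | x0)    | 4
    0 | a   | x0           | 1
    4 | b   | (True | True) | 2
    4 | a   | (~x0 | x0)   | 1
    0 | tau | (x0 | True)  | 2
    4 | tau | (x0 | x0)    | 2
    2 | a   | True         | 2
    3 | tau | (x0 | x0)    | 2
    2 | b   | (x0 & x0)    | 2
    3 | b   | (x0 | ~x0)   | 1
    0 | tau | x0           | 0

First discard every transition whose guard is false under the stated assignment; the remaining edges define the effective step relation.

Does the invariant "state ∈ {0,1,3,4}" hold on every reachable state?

Answer: INVARIANT VIOLATED at state 2

Working:
Allowed set {0,1,3,4}
R = {0,2}
  0: ✓
  2: ✗ unsafe
counterexample path to 2: tau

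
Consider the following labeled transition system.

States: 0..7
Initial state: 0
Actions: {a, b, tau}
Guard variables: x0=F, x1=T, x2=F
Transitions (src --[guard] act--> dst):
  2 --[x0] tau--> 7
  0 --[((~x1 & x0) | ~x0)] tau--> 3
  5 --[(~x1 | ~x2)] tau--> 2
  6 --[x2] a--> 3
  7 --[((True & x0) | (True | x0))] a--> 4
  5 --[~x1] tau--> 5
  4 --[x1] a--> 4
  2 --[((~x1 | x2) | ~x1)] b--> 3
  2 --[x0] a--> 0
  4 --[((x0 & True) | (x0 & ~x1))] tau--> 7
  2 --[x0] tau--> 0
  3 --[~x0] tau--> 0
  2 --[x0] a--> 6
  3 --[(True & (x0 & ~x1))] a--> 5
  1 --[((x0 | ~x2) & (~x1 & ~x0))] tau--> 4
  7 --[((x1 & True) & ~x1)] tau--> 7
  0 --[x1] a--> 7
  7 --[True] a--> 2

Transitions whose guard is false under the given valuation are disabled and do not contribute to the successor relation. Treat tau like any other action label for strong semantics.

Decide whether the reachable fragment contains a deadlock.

Answer: DEADLOCK at state 2

Working:
Reachable = {0,2,3,4,7}
  0: a→7  tau→3  [deg 2]
  2: ∅  [no exit]
  3: tau→0  [deg 1]
  4: a→4  [deg 1]
  7: a→2  a→4  [deg 2]
trace reaching 2: a·a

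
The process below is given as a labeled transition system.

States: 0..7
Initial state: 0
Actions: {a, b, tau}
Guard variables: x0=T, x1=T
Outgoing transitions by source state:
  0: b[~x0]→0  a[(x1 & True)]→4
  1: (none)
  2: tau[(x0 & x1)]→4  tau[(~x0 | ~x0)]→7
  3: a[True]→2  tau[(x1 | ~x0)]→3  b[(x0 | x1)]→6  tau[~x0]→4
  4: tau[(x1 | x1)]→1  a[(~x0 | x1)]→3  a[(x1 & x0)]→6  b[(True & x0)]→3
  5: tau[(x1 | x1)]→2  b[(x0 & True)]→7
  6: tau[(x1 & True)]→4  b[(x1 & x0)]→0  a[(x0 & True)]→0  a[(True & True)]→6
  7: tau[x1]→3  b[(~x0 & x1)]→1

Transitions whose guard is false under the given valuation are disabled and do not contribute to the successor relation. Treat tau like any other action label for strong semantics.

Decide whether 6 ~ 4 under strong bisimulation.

Answer: NOT BISIMILAR

Working:
Compute ~ classes (split until stable):
  P[0] = {{0,1,2,3,4,5,6,7}}
  P[1] = {{0},{1},{2,7},{3,4,6},{5}}
  P[2] = {{0},{1},{2,7},{3},{4},{5},{6}}
  P[3] = {{0},{1},{2},{3},{4},{5},{6},{7}}
8 equivalence class(es) (converged in 4)
class of 6: {6}; class of 4: {4}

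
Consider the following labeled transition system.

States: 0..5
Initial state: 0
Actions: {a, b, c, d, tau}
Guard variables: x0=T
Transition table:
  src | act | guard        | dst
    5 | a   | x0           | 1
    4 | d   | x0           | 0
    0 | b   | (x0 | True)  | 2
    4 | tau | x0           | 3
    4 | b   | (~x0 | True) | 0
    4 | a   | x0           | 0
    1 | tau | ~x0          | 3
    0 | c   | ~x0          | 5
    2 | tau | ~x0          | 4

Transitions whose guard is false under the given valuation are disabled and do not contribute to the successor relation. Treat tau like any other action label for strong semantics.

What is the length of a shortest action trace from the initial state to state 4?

BFS to 4:
  depth 0: {0}
  depth 1: {2}
4 never appears.

Answer: UNREACHABLE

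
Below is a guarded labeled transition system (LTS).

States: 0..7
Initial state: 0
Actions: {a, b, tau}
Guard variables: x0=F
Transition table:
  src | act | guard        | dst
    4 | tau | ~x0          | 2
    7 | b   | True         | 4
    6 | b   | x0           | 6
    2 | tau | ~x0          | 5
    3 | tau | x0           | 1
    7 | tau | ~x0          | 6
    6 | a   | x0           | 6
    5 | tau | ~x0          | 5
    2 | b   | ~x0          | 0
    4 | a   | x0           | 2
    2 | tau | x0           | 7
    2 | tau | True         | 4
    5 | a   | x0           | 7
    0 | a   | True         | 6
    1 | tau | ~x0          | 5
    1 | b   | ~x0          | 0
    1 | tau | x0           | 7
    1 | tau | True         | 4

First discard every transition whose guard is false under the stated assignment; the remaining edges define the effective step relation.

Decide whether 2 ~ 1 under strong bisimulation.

Bisimulation quotient by refinement:
  round 0: {{0,1,2,3,4,5,6,7}}
  round 1: {{0},{1,2,7},{3,6},{4,5}}
  round 2: {{0},{1,2},{3,6},{4},{5},{7}}
Fixed point at round 3; 6 class(es).
class of 2: {1,2}; class of 1: {1,2}

Answer: BISIMILAR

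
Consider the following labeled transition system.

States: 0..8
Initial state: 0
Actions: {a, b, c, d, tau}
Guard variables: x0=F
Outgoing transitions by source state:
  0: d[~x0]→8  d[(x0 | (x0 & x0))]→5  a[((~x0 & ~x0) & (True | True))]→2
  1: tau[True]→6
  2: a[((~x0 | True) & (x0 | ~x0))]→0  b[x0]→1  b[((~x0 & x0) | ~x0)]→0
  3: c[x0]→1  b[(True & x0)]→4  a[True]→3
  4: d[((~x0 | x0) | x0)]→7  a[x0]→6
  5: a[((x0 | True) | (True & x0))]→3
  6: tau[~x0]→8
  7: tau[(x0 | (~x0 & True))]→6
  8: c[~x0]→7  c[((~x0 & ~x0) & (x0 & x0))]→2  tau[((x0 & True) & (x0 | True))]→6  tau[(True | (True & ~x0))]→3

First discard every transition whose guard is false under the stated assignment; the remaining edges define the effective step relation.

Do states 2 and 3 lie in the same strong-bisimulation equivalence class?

Answer: NOT BISIMILAR

Working:
Bisimulation quotient by refinement:
  π0 = {{0,1,2,3,4,5,6,7,8}}
  π1 = {{0},{1,6,7},{2},{3,5},{4},{8}}
  π2 = {{0},{1,7},{2},{3,5},{4},{6},{8}}
7 equivalence class(es) (converged in 3)
[2]={2}  [3]={3,5}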